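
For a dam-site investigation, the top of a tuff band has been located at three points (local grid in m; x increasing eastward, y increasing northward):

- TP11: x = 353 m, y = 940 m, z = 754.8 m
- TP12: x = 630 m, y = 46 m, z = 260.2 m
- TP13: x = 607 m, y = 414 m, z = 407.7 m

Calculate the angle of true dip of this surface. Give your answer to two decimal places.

Let the plane be z = a·x + b·y + c.
TP12−TP11: 277a − 894b = −494.6;  TP13−TP11: 254a − 526b = −347.1.
Solving gives a = −0.61626, b = 0.36230.
Gradient magnitude |∇z| = √(a² + b²) = √(0.37978 + 0.13126) = 0.71487.
True dip = arctan(0.71487) = 35.56°, dipping toward ESE (azimuth ≈ 120°).

35.56°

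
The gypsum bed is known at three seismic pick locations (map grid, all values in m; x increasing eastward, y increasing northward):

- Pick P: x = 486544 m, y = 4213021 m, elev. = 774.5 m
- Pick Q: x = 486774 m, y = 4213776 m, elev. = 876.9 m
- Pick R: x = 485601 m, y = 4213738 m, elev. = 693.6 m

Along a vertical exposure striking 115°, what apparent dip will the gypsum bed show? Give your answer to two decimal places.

Two edge vectors: Pick P→Pick Q = (230, 755, 102.4), Pick P→Pick R = (-943, 717, -80.9).
Normal n = (Pick P→Pick Q) × (Pick P→Pick R) = (-134500.3, -77956.2, 876875).
So ∂z/∂x = −n_x/n_z = 0.15339 and ∂z/∂y = −n_y/n_z = 0.08890.
Unit vector along 115° is (sin 115°, cos 115°) = (0.9063, -0.4226).
Slope in that direction = a·(0.9063) + b·(-0.4226) = 0.10144.
Apparent dip = arctan|0.10144| = 5.79° (true dip is 10.1°, so apparent ≤ true as expected).

5.79°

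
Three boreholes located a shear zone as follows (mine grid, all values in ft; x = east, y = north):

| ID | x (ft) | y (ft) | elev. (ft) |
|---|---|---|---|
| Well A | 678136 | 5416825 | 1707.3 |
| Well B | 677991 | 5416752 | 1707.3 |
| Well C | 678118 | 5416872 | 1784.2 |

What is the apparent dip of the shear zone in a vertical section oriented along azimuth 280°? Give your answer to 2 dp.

Two edge vectors: Well A→Well B = (-145, -73, 0), Well A→Well C = (-18, 47, 76.9).
Normal n = (Well A→Well B) × (Well A→Well C) = (-5613.7, 11150.5, -8129).
So ∂z/∂x = −n_x/n_z = −0.69058 and ∂z/∂y = −n_y/n_z = 1.37169.
Unit vector along 280° is (sin 280°, cos 280°) = (-0.9848, 0.1736).
Slope in that direction = a·(-0.9848) + b·(0.1736) = 0.91828.
Apparent dip = arctan|0.91828| = 42.56° (true dip is 56.9°, so apparent ≤ true as expected).

42.56°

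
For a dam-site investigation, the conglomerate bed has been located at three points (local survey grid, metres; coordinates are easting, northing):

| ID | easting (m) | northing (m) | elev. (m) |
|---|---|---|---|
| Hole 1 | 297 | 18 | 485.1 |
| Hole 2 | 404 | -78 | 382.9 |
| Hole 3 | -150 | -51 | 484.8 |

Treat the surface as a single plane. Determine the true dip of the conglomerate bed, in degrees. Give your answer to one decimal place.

Two edge vectors: Hole 1→Hole 2 = (107, -96, -102.2), Hole 1→Hole 3 = (-447, -69, -0.3).
Normal n = (Hole 1→Hole 2) × (Hole 1→Hole 3) = (-7023, 45715.5, -50295).
So ∂z/∂easting = −n_x/n_z = −0.13964 and ∂z/∂northing = −n_y/n_z = 0.90895.
Gradient magnitude |∇z| = √(a² + b²) = √(0.01950 + 0.82619) = 0.91961.
True dip = arctan(0.91961) = 42.6°, dipping toward S (azimuth ≈ 171°).

42.6°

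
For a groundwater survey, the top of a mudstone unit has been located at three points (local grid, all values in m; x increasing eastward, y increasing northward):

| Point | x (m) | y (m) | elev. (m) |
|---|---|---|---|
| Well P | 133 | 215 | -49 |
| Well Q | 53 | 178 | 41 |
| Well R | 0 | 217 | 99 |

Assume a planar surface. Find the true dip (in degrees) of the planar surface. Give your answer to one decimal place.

48.1°

Two edge vectors: Well P→Well Q = (-80, -37, 90), Well P→Well R = (-133, 2, 148).
Normal n = (Well P→Well Q) × (Well P→Well R) = (-5656, -130, -5081).
So ∂z/∂x = −n_x/n_z = −1.11317 and ∂z/∂y = −n_y/n_z = −0.02559.
Gradient magnitude |∇z| = √(a² + b²) = √(1.23914 + 0.00065) = 1.11346.
True dip = arctan(1.11346) = 48.1°, dipping toward E (azimuth ≈ 089°).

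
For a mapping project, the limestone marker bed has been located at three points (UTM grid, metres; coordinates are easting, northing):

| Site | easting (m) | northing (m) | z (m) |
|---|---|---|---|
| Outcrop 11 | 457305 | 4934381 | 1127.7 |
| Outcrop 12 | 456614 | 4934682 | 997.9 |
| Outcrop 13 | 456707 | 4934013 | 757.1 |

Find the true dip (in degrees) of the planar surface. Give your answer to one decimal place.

28.8°

Two edge vectors: Outcrop 11→Outcrop 12 = (-691, 301, -129.8), Outcrop 11→Outcrop 13 = (-598, -368, -370.6).
Normal n = (Outcrop 11→Outcrop 12) × (Outcrop 11→Outcrop 13) = (-159317, -178464.2, 434286).
So ∂z/∂easting = −n_x/n_z = 0.36685 and ∂z/∂northing = −n_y/n_z = 0.41094.
Gradient magnitude |∇z| = √(a² + b²) = √(0.13458 + 0.16887) = 0.55086.
True dip = arctan(0.55086) = 28.8°, dipping toward SW (azimuth ≈ 222°).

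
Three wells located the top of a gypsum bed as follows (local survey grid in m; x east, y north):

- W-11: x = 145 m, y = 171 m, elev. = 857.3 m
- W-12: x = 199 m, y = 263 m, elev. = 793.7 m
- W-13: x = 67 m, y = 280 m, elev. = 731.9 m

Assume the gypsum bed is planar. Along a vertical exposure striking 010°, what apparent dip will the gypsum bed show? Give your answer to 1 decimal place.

39.5°

Let the plane be z = a·x + b·y + c.
W-12−W-11: 54a + 92b = −63.6;  W-13−W-11: −78a + 109b = −125.4.
Solving gives a = 0.35250, b = −0.89821.
Unit vector along 010° is (sin 10°, cos 10°) = (0.1736, 0.9848).
Slope in that direction = a·(0.1736) + b·(0.9848) = −0.82335.
Apparent dip = arctan|0.82335| = 39.5° (true dip is 44.0°, so apparent ≤ true as expected).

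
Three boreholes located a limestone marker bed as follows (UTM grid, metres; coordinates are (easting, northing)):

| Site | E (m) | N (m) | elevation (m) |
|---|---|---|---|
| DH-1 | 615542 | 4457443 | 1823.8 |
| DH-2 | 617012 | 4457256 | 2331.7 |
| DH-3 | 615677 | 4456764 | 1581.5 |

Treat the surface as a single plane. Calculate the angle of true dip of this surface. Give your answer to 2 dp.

30.66°

Two edge vectors: DH-1→DH-2 = (1470, -187, 507.9), DH-1→DH-3 = (135, -679, -242.3).
Normal n = (DH-1→DH-2) × (DH-1→DH-3) = (390174.2, 424747.5, -972885).
So ∂z/∂E = −n_x/n_z = 0.40105 and ∂z/∂N = −n_y/n_z = 0.43659.
Gradient magnitude |∇z| = √(a² + b²) = √(0.16084 + 0.19061) = 0.59283.
True dip = arctan(0.59283) = 30.66°, dipping toward SW (azimuth ≈ 223°).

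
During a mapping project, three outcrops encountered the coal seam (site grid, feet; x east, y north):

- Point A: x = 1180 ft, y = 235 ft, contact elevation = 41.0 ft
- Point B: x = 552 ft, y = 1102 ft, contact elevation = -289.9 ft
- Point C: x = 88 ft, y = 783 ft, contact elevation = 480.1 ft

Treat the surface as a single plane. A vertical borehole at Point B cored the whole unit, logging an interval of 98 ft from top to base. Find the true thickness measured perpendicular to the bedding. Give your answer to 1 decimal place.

56.7 ft

Two edge vectors: Point A→Point B = (-628, 867, -330.9), Point A→Point C = (-1092, 548, 439.1).
Normal n = (Point A→Point B) × (Point A→Point C) = (562032.9, 637097.6, 602620).
So ∂z/∂x = −n_x/n_z = −0.93265 and ∂z/∂y = −n_y/n_z = −1.05721.
|∇z| = √(a²+b²) = 1.40980, so dip δ = arctan(1.40980) = 54.65°.
True thickness = vertical thickness × cos δ = 98 × cos 54.65° = 56.7 ft.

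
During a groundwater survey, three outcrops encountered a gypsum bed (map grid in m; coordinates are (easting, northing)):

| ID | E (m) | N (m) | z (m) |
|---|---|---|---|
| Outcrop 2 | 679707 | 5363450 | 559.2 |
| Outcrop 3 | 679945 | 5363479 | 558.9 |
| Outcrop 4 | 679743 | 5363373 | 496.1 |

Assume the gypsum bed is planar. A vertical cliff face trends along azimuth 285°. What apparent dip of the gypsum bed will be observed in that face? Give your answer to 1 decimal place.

Let the plane be z = a·E + b·N + c.
Outcrop 3−Outcrop 2: 238a + 29b = −0.3;  Outcrop 4−Outcrop 2: 36a − 77b = −63.1.
Solving gives a = −0.09566, b = 0.77475.
Unit vector along 285° is (sin 285°, cos 285°) = (-0.9659, 0.2588).
Slope in that direction = a·(-0.9659) + b·(0.2588) = 0.29293.
Apparent dip = arctan|0.29293| = 16.3° (true dip is 38.0°, so apparent ≤ true as expected).

16.3°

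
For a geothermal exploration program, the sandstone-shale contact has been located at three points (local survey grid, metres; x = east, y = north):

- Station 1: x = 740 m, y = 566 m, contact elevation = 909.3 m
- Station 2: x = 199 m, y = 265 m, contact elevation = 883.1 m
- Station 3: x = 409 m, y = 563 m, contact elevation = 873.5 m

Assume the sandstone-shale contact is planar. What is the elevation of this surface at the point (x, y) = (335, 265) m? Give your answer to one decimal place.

897.9 m

Two edge vectors: Station 1→Station 2 = (-541, -301, -26.2), Station 1→Station 3 = (-331, -3, -35.8).
Normal n = (Station 1→Station 2) × (Station 1→Station 3) = (10697.2, -10695.6, -98008).
So ∂z/∂x = −n_x/n_z = 0.10915 and ∂z/∂y = −n_y/n_z = −0.10913.
Intercept c from Station 1: 909.3 − 80.77 + 61.77 = 890.30.
At (335, 265): z = 36.6 − 28.9 + 890.30 = 897.9 m.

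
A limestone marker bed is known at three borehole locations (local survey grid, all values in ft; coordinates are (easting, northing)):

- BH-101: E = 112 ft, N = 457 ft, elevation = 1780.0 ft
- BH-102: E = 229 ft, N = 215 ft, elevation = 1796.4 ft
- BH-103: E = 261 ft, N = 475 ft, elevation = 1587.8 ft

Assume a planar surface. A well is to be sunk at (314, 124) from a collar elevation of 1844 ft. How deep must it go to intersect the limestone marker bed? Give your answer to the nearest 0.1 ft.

91.1 ft

Two edge vectors: BH-101→BH-102 = (117, -242, 16.4), BH-101→BH-103 = (149, 18, -192.2).
Normal n = (BH-101→BH-102) × (BH-101→BH-103) = (46217.2, 24931, 38164).
So ∂z/∂E = −n_x/n_z = −1.21102 and ∂z/∂N = −n_y/n_z = −0.65326.
Intercept c from BH-101: 1780 + 135.63 + 298.54 = 2214.17.
At (314, 124): z_contact = −380.26 − 81.00 + 2214.17 = 1752.91 ft.
Depth below ground = 1844 − 1752.91 = 91.1 ft.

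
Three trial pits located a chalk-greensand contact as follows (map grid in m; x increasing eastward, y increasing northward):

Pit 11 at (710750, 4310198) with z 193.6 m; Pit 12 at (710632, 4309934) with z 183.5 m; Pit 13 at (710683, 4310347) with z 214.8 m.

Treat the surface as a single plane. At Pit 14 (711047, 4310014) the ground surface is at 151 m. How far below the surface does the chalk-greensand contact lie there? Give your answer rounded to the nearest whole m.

Let the plane be z = a·x + b·y + c.
Pit 12−Pit 11: −118a − 264b = −10.1;  Pit 13−Pit 11: −67a + 149b = 21.2.
Solving gives a = −0.11601644, b = 0.09011341.
Then c = 193.6 − a·710750 − b·4310198 = −305754.36.
At (711047, 4310014): z_contact = −82493.1 + 388390.1 − 305754.36 = 142.6 m.
Depth below ground = 151 − 142.6 = 8 m.

8 m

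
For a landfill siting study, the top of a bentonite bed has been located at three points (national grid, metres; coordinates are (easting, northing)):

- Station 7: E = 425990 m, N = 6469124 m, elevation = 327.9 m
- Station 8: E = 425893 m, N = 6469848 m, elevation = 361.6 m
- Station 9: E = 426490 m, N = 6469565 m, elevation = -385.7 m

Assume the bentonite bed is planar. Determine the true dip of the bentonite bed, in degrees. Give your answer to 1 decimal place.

52.8°

Two edge vectors: Station 7→Station 8 = (-97, 724, 33.7), Station 7→Station 9 = (500, 441, -713.6).
Normal n = (Station 7→Station 8) × (Station 7→Station 9) = (-531508.1, -52369.2, -404777).
So ∂z/∂E = −n_x/n_z = −1.31309 and ∂z/∂N = −n_y/n_z = −0.12938.
Gradient magnitude |∇z| = √(a² + b²) = √(1.72420 + 0.01674) = 1.31945.
True dip = arctan(1.31945) = 52.8°, dipping toward E (azimuth ≈ 084°).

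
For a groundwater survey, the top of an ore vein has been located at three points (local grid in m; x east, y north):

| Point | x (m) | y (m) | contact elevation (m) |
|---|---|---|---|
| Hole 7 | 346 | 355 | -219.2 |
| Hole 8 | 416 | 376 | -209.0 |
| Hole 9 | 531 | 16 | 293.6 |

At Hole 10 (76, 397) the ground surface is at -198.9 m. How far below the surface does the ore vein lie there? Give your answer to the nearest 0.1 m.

Two edge vectors: Hole 7→Hole 8 = (70, 21, 10.2), Hole 7→Hole 9 = (185, -339, 512.8).
Normal n = (Hole 7→Hole 8) × (Hole 7→Hole 9) = (14226.6, -34009, -27615).
So ∂z/∂x = −n_x/n_z = 0.51518 and ∂z/∂y = −n_y/n_z = −1.23154.
Intercept c from Hole 7: -219.2 − 178.25 + 437.20 = 39.75.
At (76, 397): z_contact = 39.15 − 488.92 + 39.75 = -410.02 m.
Depth below ground = -198.9 − (-410.02) = 211.1 m.

211.1 m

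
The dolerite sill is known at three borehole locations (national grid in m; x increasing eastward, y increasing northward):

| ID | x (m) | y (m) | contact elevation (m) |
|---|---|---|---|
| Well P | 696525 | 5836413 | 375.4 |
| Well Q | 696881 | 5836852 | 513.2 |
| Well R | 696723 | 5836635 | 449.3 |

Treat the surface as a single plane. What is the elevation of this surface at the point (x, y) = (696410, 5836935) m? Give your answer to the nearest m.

413 m

Two edge vectors: Well P→Well Q = (356, 439, 137.8), Well P→Well R = (198, 222, 73.9).
Normal n = (Well P→Well Q) × (Well P→Well R) = (1850.5, 976, -7890).
So ∂z/∂x = −n_x/n_z = 0.23453739 and ∂z/∂y = −n_y/n_z = 0.12370089.
Intercept c from Well P: 375.4 − 163361.15 − 721969.47 = −884955.22.
At (696410, 5836935): z = 163334.2 + 722034.0 − 884955.22 = 413.0 m.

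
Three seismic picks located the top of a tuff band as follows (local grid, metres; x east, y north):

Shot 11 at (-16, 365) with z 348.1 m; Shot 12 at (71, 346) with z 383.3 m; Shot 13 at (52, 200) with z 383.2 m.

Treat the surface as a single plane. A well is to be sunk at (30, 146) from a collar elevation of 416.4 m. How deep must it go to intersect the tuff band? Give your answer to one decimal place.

Two edge vectors: Shot 11→Shot 12 = (87, -19, 35.2), Shot 11→Shot 13 = (68, -165, 35.1).
Normal n = (Shot 11→Shot 12) × (Shot 11→Shot 13) = (5141.1, -660.1, -13063).
So ∂z/∂x = −n_x/n_z = 0.39356 and ∂z/∂y = −n_y/n_z = −0.05053.
Intercept c from Shot 11: 348.1 + 6.30 + 18.44 = 372.84.
At (30, 146): z_contact = 11.81 − 7.38 + 372.84 = 377.27 m.
Depth below ground = 416.4 − 377.27 = 39.1 m.

39.1 m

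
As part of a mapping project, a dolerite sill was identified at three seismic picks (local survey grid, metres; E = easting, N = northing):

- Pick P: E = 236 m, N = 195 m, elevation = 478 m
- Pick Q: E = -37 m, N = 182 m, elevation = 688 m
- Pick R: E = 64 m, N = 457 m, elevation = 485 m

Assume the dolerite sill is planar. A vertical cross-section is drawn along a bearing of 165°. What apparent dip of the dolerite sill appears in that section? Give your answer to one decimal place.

Two edge vectors: Pick P→Pick Q = (-273, -13, 210), Pick P→Pick R = (-172, 262, 7).
Normal n = (Pick P→Pick Q) × (Pick P→Pick R) = (-55111, -34209, -73762).
So ∂z/∂E = −n_x/n_z = −0.74715 and ∂z/∂N = −n_y/n_z = −0.46378.
Unit vector along 165° is (sin 165°, cos 165°) = (0.2588, -0.9659).
Slope in that direction = a·(0.2588) + b·(-0.9659) = 0.25460.
Apparent dip = arctan|0.25460| = 14.3° (true dip is 41.3°, so apparent ≤ true as expected).

14.3°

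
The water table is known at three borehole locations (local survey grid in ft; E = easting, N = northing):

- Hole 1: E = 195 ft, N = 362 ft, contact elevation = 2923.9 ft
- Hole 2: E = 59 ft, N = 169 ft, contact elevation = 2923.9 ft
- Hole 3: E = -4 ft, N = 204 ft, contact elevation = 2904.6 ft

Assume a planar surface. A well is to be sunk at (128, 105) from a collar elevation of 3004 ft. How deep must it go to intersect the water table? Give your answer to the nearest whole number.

55 ft

Two edge vectors: Hole 1→Hole 2 = (-136, -193, 0), Hole 1→Hole 3 = (-199, -158, -19.3).
Normal n = (Hole 1→Hole 2) × (Hole 1→Hole 3) = (3724.9, -2624.8, -16919).
So ∂z/∂E = −n_x/n_z = 0.22016 and ∂z/∂N = −n_y/n_z = −0.15514.
Intercept c from Hole 1: 2923.9 − 42.93 + 56.16 = 2937.13.
At (128, 105): z_contact = 28.2 − 16.3 + 2937.13 = 2949.0 ft.
Depth below ground = 3004 − 2949.0 = 55 ft.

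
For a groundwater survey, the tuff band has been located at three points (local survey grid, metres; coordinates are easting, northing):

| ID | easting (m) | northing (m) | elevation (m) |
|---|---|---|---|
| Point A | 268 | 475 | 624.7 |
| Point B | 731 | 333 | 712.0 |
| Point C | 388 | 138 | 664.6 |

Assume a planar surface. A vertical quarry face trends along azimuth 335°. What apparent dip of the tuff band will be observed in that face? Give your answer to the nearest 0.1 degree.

7.1°

Two edge vectors: Point A→Point B = (463, -142, 87.3), Point A→Point C = (120, -337, 39.9).
Normal n = (Point A→Point B) × (Point A→Point C) = (23754.3, -7997.7, -138991).
So ∂z/∂easting = −n_x/n_z = 0.17091 and ∂z/∂northing = −n_y/n_z = −0.05754.
Unit vector along 335° is (sin 335°, cos 335°) = (-0.4226, 0.9063).
Slope in that direction = a·(-0.4226) + b·(0.9063) = −0.12438.
Apparent dip = arctan|0.12438| = 7.1° (true dip is 10.2°, so apparent ≤ true as expected).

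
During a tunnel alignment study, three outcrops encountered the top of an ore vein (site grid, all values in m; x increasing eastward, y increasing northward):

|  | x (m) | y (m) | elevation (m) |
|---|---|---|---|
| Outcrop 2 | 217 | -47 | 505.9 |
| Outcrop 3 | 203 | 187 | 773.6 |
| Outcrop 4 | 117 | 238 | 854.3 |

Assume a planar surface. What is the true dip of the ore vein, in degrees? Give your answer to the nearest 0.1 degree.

49.2°

Let the plane be z = a·x + b·y + c.
Outcrop 3−Outcrop 2: −14a + 234b = 267.7;  Outcrop 4−Outcrop 2: −100a + 285b = 348.4.
Solving gives a = −0.26951, b = 1.12789.
Gradient magnitude |∇z| = √(a² + b²) = √(0.07263 + 1.27214) = 1.15964.
True dip = arctan(1.15964) = 49.2°, dipping toward SSE (azimuth ≈ 167°).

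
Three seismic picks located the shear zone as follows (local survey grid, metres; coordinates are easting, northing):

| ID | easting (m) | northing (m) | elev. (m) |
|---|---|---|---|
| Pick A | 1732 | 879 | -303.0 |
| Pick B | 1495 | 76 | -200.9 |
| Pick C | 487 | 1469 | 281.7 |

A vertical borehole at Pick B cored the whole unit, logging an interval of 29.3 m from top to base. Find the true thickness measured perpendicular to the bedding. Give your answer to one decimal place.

Let the plane be z = a·easting + b·northing + c.
Pick B−Pick A: −237a − 803b = 102.1;  Pick C−Pick A: −1245a + 590b = 584.7.
Solving gives a = −0.46487, b = 0.01006.
|∇z| = √(a²+b²) = 0.46498, so dip δ = arctan(0.46498) = 24.94°.
True thickness = vertical thickness × cos δ = 29.3 × cos 24.94° = 26.6 m.

26.6 m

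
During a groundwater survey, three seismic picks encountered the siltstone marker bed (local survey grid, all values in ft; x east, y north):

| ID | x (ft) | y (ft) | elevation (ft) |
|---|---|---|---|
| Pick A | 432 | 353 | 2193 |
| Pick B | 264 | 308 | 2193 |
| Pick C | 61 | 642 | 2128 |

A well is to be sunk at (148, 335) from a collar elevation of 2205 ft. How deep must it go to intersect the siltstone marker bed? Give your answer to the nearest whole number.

Two edge vectors: Pick A→Pick B = (-168, -45, 0), Pick A→Pick C = (-371, 289, -65).
Normal n = (Pick A→Pick B) × (Pick A→Pick C) = (2925, -10920, -65247).
So ∂z/∂x = −n_x/n_z = 0.04483 and ∂z/∂y = −n_y/n_z = −0.16736.
Intercept c from Pick A: 2193 − 19.37 + 59.08 = 2232.71.
At (148, 335): z_contact = 6.6 − 56.1 + 2232.71 = 2183.3 ft.
Depth below ground = 2205 − 2183.3 = 22 ft.

22 ft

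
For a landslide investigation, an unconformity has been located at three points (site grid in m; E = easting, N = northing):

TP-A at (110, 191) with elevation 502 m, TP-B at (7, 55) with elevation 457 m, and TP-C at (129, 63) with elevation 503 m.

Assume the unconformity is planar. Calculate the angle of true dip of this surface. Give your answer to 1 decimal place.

Let the plane be z = a·E + b·N + c.
TP-B−TP-A: −103a − 136b = −45;  TP-C−TP-A: 19a − 128b = 1.
Solving gives a = 0.37392, b = 0.04769.
Gradient magnitude |∇z| = √(a² + b²) = √(0.13982 + 0.00227) = 0.37695.
True dip = arctan(0.37695) = 20.7°, dipping toward W (azimuth ≈ 263°).

20.7°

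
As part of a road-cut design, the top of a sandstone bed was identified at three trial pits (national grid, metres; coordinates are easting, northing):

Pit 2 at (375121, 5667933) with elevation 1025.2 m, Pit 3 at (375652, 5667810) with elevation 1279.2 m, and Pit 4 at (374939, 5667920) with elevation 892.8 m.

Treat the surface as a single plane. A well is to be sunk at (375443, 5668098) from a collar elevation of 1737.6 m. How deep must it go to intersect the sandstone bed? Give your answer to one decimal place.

361.4 m

Let the plane be z = a·easting + b·northing + c.
Pit 3−Pit 2: 531a − 123b = 254;  Pit 4−Pit 2: −182a − 13b = −132.4.
Solving gives a = 0.668756188, b = 0.822028748.
Then c = 1025.2 − a·375121 − b·5667933 = −4909043.16.
At (375443, 5668098): z_contact = 251079.83 + 4659339.50 − 4909043.16 = 1376.17 m.
Depth below ground = 1737.6 − 1376.17 = 361.4 m.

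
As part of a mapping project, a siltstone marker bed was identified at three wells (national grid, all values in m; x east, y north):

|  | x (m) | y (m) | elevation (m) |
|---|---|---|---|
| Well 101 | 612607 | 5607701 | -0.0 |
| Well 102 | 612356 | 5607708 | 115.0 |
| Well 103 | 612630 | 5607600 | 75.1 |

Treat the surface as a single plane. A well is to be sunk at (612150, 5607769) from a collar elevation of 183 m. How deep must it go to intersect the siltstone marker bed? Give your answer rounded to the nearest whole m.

Let the plane be z = a·x + b·y + c.
Well 102−Well 101: −251a + 7b = 115;  Well 103−Well 101: 23a − 101b = 75.1.
Solving gives a = −0.48196507, b = −0.85331878.
Then c = 0 − a·612607 − b·5607701 = 5080411.73.
At (612150, 5607769): z_contact = −295034.9 − 4785214.6 + 5080411.73 = 162.2 m.
Depth below ground = 183 − 162.2 = 21 m.

21 m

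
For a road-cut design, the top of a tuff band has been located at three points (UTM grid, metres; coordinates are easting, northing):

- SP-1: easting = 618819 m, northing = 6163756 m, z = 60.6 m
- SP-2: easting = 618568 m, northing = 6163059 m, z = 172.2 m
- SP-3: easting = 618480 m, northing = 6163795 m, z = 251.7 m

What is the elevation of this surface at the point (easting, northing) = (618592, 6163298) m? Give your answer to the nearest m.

Two edge vectors: SP-1→SP-2 = (-251, -697, 111.6), SP-1→SP-3 = (-339, 39, 191.1).
Normal n = (SP-1→SP-2) × (SP-1→SP-3) = (-137549.1, 10133.7, -246072).
So ∂z/∂easting = −n_x/n_z = −0.55897908 and ∂z/∂northing = −n_y/n_z = 0.04118185.
Intercept c from SP-1: 60.6 + 345906.87 − 253834.87 = 92132.60.
At (618592, 6163298): z = −345780.0 + 253816.0 + 92132.60 = 168.6 m.

169 m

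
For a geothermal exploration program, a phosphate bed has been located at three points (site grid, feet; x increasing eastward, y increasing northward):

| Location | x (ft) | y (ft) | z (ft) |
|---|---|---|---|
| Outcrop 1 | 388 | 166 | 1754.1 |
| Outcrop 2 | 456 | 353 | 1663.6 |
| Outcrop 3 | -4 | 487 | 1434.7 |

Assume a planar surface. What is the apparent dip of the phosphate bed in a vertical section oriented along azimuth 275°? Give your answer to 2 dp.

20.49°

Let the plane be z = a·x + b·y + c.
Outcrop 2−Outcrop 1: 68a + 187b = −90.5;  Outcrop 3−Outcrop 1: −392a + 321b = −319.4.
Solving gives a = 0.32247, b = −0.60122.
Unit vector along 275° is (sin 275°, cos 275°) = (-0.9962, 0.0872).
Slope in that direction = a·(-0.9962) + b·(0.0872) = −0.37364.
Apparent dip = arctan|0.37364| = 20.49° (true dip is 34.3°, so apparent ≤ true as expected).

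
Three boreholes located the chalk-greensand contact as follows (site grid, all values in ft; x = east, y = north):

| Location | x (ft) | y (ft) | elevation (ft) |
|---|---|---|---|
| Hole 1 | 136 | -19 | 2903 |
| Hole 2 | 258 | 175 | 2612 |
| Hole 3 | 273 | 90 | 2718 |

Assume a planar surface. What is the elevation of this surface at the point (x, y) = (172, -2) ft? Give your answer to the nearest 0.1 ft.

Two edge vectors: Hole 1→Hole 2 = (122, 194, -291), Hole 1→Hole 3 = (137, 109, -185).
Normal n = (Hole 1→Hole 2) × (Hole 1→Hole 3) = (-4171, -17297, -13280).
So ∂z/∂x = −n_x/n_z = −0.31408 and ∂z/∂y = −n_y/n_z = −1.30248.
Intercept c from Hole 1: 2903 + 42.72 − 24.75 = 2920.97.
At (172, -2): z = −54.0 + 2.6 + 2920.97 = 2869.6 ft.

2869.6 ft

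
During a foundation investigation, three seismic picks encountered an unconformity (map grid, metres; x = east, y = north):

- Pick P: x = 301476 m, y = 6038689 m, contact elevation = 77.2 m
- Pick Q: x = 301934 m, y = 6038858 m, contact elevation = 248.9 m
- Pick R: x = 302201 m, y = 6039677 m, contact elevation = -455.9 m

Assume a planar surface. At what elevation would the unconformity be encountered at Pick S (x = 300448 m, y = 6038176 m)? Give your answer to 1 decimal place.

-158.9 m

Two edge vectors: Pick P→Pick Q = (458, 169, 171.7), Pick P→Pick R = (725, 988, -533.1).
Normal n = (Pick P→Pick Q) × (Pick P→Pick R) = (-259733.5, 368642.3, 329979).
So ∂z/∂x = −n_x/n_z = 0.787121302 and ∂z/∂y = −n_y/n_z = −1.117168971.
Intercept c from Pick P: 77.2 − 237298.18 + 6746235.98 = 6509015.00.
At (300448, 6038176): z = 236489.0 − 6745662.9 + 6509015.00 = -158.9 m.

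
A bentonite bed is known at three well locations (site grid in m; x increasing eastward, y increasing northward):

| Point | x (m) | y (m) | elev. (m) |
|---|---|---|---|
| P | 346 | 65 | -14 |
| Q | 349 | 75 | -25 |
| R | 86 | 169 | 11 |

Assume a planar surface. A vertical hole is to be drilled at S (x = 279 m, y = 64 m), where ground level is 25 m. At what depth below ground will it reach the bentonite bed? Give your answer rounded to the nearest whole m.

Let the plane be z = a·x + b·y + c.
Q−P: 3a + 10b = −11;  R−P: −260a + 104b = 25.
Solving gives a = −0.47871, b = −0.95639.
Then c = -14 − a·346 − b·65 = 213.80.
At (279, 64): z_contact = −133.6 − 61.2 + 213.80 = 19.0 m.
Depth below ground = 25 − 19.0 = 6 m.

6 m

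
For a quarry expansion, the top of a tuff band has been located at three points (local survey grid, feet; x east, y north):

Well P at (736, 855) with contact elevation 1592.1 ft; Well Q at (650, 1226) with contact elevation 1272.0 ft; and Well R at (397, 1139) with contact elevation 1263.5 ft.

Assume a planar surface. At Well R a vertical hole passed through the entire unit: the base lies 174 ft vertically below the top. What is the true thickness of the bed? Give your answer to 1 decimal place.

Let the plane be z = a·x + b·y + c.
Well Q−Well P: −86a + 371b = −320.1;  Well R−Well P: −339a + 284b = −328.6.
Solving gives a = 0.30591, b = −0.79189.
|∇z| = √(a²+b²) = 0.84892, so dip δ = arctan(0.84892) = 40.33°.
True thickness = vertical thickness × cos δ = 174 × cos 40.33° = 132.6 ft.

132.6 ft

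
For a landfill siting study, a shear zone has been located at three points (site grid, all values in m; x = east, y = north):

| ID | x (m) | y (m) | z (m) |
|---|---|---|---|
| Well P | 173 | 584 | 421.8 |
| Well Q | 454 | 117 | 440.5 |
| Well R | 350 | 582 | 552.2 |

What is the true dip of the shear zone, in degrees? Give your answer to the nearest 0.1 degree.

40.2°

Two edge vectors: Well P→Well Q = (281, -467, 18.7), Well P→Well R = (177, -2, 130.4).
Normal n = (Well P→Well Q) × (Well P→Well R) = (-60859.4, -33332.5, 82097).
So ∂z/∂x = −n_x/n_z = 0.74131 and ∂z/∂y = −n_y/n_z = 0.40601.
Gradient magnitude |∇z| = √(a² + b²) = √(0.54954 + 0.16485) = 0.84522.
True dip = arctan(0.84522) = 40.2°, dipping toward WSW (azimuth ≈ 241°).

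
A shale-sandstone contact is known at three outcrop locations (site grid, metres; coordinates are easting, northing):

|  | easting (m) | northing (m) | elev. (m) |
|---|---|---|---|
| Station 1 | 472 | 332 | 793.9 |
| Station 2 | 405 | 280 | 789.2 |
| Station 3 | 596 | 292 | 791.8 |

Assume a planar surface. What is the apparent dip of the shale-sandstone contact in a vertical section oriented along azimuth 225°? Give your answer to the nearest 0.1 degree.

3.6°

Two edge vectors: Station 1→Station 2 = (-67, -52, -4.7), Station 1→Station 3 = (124, -40, -2.1).
Normal n = (Station 1→Station 2) × (Station 1→Station 3) = (-78.8, -723.5, 9128).
So ∂z/∂easting = −n_x/n_z = 0.00863 and ∂z/∂northing = −n_y/n_z = 0.07926.
Unit vector along 225° is (sin 225°, cos 225°) = (-0.7071, -0.7071).
Slope in that direction = a·(-0.7071) + b·(-0.7071) = −0.06215.
Apparent dip = arctan|0.06215| = 3.6° (true dip is 4.6°, so apparent ≤ true as expected).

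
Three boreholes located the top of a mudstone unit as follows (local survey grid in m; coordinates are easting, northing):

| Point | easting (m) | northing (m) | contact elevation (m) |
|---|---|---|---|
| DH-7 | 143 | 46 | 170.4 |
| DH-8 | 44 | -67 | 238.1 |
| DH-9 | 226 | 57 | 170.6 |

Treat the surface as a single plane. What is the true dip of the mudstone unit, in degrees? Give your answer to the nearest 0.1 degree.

34.5°

Two edge vectors: DH-7→DH-8 = (-99, -113, 67.7), DH-7→DH-9 = (83, 11, 0.2).
Normal n = (DH-7→DH-8) × (DH-7→DH-9) = (-767.3, 5638.9, 8290).
So ∂z/∂easting = −n_x/n_z = 0.09256 and ∂z/∂northing = −n_y/n_z = −0.68021.
Gradient magnitude |∇z| = √(a² + b²) = √(0.00857 + 0.46268) = 0.68647.
True dip = arctan(0.68647) = 34.5°, dipping toward N (azimuth ≈ 352°).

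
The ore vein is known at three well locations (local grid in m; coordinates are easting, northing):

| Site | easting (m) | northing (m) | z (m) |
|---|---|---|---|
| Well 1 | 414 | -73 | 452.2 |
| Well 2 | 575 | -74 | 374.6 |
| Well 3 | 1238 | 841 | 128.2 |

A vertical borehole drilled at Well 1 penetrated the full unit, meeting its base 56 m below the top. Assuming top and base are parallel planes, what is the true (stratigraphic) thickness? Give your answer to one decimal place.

Let the plane be z = a·easting + b·northing + c.
Well 2−Well 1: 161a − 1b = −77.6;  Well 3−Well 1: 824a + 914b = −324.
Solving gives a = −0.48149, b = 0.07960.
|∇z| = √(a²+b²) = 0.48803, so dip δ = arctan(0.48803) = 26.01°.
True thickness = vertical thickness × cos δ = 56 × cos 26.01° = 50.3 m.

50.3 m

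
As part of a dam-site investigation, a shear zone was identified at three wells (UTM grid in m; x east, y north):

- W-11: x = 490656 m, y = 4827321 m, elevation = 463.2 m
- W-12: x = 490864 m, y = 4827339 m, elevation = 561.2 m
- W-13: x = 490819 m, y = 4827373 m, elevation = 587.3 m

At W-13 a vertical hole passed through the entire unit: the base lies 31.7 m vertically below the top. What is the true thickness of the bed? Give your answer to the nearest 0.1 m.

19.3 m

Two edge vectors: W-11→W-12 = (208, 18, 98), W-11→W-13 = (163, 52, 124.1).
Normal n = (W-11→W-12) × (W-11→W-13) = (-2862.2, -9838.8, 7882).
So ∂z/∂x = −n_x/n_z = 0.36313 and ∂z/∂y = −n_y/n_z = 1.24826.
|∇z| = √(a²+b²) = 1.30001, so dip δ = arctan(1.30001) = 52.43°.
True thickness = vertical thickness × cos δ = 31.7 × cos 52.43° = 19.3 m.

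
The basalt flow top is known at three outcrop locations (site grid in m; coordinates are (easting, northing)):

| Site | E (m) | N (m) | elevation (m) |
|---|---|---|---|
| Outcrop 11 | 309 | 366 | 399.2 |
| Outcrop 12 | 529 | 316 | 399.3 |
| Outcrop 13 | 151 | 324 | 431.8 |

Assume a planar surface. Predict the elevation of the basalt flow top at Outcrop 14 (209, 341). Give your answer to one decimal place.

Two edge vectors: Outcrop 11→Outcrop 12 = (220, -50, 0.1), Outcrop 11→Outcrop 13 = (-158, -42, 32.6).
Normal n = (Outcrop 11→Outcrop 12) × (Outcrop 11→Outcrop 13) = (-1625.8, -7187.8, -17140).
So ∂z/∂E = −n_x/n_z = −0.09485 and ∂z/∂N = −n_y/n_z = −0.41936.
Intercept c from Outcrop 11: 399.2 + 29.31 + 153.49 = 582.00.
At (209, 341): z = −19.8 − 143.0 + 582.00 = 419.2 m.

419.2 m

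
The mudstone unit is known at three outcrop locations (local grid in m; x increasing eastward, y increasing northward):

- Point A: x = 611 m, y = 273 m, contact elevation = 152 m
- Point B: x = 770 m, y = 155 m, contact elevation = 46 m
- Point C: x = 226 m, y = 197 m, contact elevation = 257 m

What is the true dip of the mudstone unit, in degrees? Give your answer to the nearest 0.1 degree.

28.8°

Let the plane be z = a·x + b·y + c.
Point B−Point A: 159a − 118b = −106;  Point C−Point A: −385a − 76b = 105.
Solving gives a = −0.35550, b = 0.41929.
Gradient magnitude |∇z| = √(a² + b²) = √(0.12638 + 0.17580) = 0.54971.
True dip = arctan(0.54971) = 28.8°, dipping toward SE (azimuth ≈ 140°).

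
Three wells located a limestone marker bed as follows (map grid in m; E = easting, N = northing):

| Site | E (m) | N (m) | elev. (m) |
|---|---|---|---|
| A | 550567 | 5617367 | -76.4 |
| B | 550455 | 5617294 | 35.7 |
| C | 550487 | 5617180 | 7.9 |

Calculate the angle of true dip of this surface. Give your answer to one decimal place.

44.4°

Two edge vectors: A→B = (-112, -73, 112.1), A→C = (-80, -187, 84.3).
Normal n = (A→B) × (A→C) = (14808.8, 473.6, 15104).
So ∂z/∂E = −n_x/n_z = −0.98046 and ∂z/∂N = −n_y/n_z = −0.03136.
Gradient magnitude |∇z| = √(a² + b²) = √(0.96129 + 0.00098) = 0.98096.
True dip = arctan(0.98096) = 44.4°, dipping toward E (azimuth ≈ 088°).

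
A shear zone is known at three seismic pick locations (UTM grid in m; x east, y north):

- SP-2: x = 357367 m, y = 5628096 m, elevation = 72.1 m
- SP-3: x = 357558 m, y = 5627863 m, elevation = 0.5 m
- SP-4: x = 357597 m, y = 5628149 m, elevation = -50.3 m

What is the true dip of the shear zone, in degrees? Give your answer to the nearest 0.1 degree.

Let the plane be z = a·x + b·y + c.
SP-3−SP-2: 191a − 233b = −71.6;  SP-4−SP-2: 230a + 53b = −122.4.
Solving gives a = −0.50718, b = −0.10846.
Gradient magnitude |∇z| = √(a² + b²) = √(0.25723 + 0.01176) = 0.51865.
True dip = arctan(0.51865) = 27.4°, dipping toward ENE (azimuth ≈ 078°).

27.4°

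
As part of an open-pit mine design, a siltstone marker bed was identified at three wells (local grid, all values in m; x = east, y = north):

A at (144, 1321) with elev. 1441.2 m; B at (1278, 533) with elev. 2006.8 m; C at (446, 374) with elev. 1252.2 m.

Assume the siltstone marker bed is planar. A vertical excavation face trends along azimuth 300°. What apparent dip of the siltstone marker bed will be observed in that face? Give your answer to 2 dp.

25.59°

Let the plane be z = a·x + b·y + c.
B−A: 1134a − 788b = 565.6;  C−A: 302a − 947b = −189.
Solving gives a = 0.81892, b = 0.46073.
Unit vector along 300° is (sin 300°, cos 300°) = (-0.8660, 0.5000).
Slope in that direction = a·(-0.8660) + b·(0.5000) = −0.47884.
Apparent dip = arctan|0.47884| = 25.59° (true dip is 43.2°, so apparent ≤ true as expected).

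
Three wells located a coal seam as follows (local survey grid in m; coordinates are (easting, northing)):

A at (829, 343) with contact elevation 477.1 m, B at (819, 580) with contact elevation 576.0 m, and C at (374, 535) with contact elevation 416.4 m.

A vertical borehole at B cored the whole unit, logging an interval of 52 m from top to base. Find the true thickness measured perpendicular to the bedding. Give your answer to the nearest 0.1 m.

45.9 m

Two edge vectors: A→B = (-10, 237, 98.9), A→C = (-455, 192, -60.7).
Normal n = (A→B) × (A→C) = (-33374.7, -45606.5, 105915).
So ∂z/∂E = −n_x/n_z = 0.31511 and ∂z/∂N = −n_y/n_z = 0.43060.
|∇z| = √(a²+b²) = 0.53358, so dip δ = arctan(0.53358) = 28.08°.
True thickness = vertical thickness × cos δ = 52 × cos 28.08° = 45.9 m.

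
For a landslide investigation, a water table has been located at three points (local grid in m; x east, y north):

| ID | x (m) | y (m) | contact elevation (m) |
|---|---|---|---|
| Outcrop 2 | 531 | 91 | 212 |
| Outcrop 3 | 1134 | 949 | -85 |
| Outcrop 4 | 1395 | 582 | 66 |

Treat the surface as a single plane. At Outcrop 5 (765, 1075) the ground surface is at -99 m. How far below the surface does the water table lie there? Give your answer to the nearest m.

51 m

Two edge vectors: Outcrop 2→Outcrop 3 = (603, 858, -297), Outcrop 2→Outcrop 4 = (864, 491, -146).
Normal n = (Outcrop 2→Outcrop 3) × (Outcrop 2→Outcrop 4) = (20559, -168570, -445239).
So ∂z/∂x = −n_x/n_z = 0.04618 and ∂z/∂y = −n_y/n_z = −0.37861.
Intercept c from Outcrop 2: 212 − 24.52 + 34.45 = 221.93.
At (765, 1075): z_contact = 35.3 − 407.0 + 221.93 = -149.7 m.
Depth below ground = -99 − (-149.7) = 51 m.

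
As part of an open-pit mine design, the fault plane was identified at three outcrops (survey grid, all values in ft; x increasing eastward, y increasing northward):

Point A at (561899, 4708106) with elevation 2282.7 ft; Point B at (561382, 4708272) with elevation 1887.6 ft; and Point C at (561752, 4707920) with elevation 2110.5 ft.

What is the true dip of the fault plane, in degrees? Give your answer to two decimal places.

Let the plane be z = a·x + b·y + c.
Point B−Point A: −517a + 166b = −395.1;  Point C−Point A: −147a − 186b = −172.2.
Solving gives a = 0.84664, b = 0.25669.
Gradient magnitude |∇z| = √(a² + b²) = √(0.71679 + 0.06589) = 0.88469.
True dip = arctan(0.88469) = 41.50°, dipping toward WSW (azimuth ≈ 253°).

41.50°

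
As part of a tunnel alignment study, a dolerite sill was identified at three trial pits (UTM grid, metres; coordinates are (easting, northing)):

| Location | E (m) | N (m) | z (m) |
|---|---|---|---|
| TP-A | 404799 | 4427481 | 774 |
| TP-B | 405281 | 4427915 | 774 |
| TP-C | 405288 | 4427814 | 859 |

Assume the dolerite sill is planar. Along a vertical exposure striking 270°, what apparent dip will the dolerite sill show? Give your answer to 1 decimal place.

35.5°

Two edge vectors: TP-A→TP-B = (482, 434, 0), TP-A→TP-C = (489, 333, 85).
Normal n = (TP-A→TP-B) × (TP-A→TP-C) = (36890, -40970, -51720).
So ∂z/∂E = −n_x/n_z = 0.71326 and ∂z/∂N = −n_y/n_z = −0.79215.
Unit vector along 270° is (sin 270°, cos 270°) = (-1.0000, -0.0000).
Slope in that direction = a·(-1.0000) + b·(-0.0000) = −0.71326.
Apparent dip = arctan|0.71326| = 35.5° (true dip is 46.8°, so apparent ≤ true as expected).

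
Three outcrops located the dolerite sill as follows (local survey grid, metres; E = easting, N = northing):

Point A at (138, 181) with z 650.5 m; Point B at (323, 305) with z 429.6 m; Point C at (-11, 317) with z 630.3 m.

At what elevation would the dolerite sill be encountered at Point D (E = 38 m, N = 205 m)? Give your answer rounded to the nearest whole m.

Two edge vectors: Point A→Point B = (185, 124, -220.9), Point A→Point C = (-149, 136, -20.2).
Normal n = (Point A→Point B) × (Point A→Point C) = (27537.6, 36651.1, 43636).
So ∂z/∂E = −n_x/n_z = −0.63108 and ∂z/∂N = −n_y/n_z = −0.83993.
Intercept c from Point A: 650.5 + 87.09 + 152.03 = 889.62.
At (38, 205): z = −24.0 − 172.2 + 889.62 = 693.4 m.

693 m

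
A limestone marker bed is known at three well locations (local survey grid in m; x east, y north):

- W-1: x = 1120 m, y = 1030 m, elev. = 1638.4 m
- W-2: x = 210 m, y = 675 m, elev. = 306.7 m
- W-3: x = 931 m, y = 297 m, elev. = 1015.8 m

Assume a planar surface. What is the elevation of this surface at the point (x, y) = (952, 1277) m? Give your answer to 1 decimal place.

1556.6 m

Let the plane be z = a·x + b·y + c.
W-2−W-1: −910a − 355b = −1331.7;  W-3−W-1: −189a − 733b = −622.6.
Solving gives a = 1.258658, b = 0.524848.
Then c = 1638.4 − a·1120 − b·1030 = −311.89.
At (952, 1277): z = 1198.2 + 670.2 − 311.89 = 1556.6 m.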